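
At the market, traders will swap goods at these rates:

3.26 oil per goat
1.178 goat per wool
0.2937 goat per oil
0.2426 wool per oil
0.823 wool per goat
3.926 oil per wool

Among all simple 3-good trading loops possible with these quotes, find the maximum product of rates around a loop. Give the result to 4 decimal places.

oil→goat→wool→oil: 0.2937 × 0.823 × 3.926 = 0.94897
oil→wool→goat→oil: 0.2426 × 1.178 × 3.26 = 0.93165
Maximum is oil→goat→wool→oil at 0.9490; no arbitrage — every cycle loses value.

0.9490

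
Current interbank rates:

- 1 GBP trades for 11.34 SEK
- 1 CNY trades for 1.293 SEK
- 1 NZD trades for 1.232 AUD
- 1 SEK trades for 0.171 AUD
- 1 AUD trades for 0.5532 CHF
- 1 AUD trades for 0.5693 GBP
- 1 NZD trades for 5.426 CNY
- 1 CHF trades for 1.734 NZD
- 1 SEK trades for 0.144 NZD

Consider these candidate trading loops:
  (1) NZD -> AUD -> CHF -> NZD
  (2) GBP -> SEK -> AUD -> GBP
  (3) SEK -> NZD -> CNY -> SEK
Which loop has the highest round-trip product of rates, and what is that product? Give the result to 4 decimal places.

1.1818

(1) 1.232 × 0.5532 × 1.734 = 1.18179
(2) 11.34 × 0.171 × 0.5693 = 1.10395
(3) 0.144 × 5.426 × 1.293 = 1.01028
Highest is cycle (1) at 1.1818 (>1, arbitrage).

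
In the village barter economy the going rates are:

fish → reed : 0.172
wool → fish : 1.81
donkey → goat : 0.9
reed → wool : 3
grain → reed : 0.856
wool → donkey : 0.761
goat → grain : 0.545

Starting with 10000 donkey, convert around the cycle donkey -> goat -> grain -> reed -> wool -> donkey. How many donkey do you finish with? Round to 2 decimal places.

9585.59

10000 donkey × 0.9 = 9000 goat
9000 goat × 0.545 = 4905 grain
4905 grain × 0.856 = 4198.68 reed
4198.68 reed × 3 = 12596.04 wool
12596.04 wool × 0.761 = 9585.58644 donkey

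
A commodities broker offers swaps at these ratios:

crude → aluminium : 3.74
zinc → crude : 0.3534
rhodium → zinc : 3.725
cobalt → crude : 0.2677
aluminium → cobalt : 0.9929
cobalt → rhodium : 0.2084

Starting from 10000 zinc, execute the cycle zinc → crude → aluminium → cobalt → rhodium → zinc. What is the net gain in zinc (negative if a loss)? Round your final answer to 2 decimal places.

187.50

10000 zinc × 0.3534 = 3534 crude
3534 crude × 3.74 = 13217.16 aluminium
13217.16 aluminium × 0.9929 = 13123.318164 cobalt
13123.318164 cobalt × 0.2084 = 2734.8995053776 rhodium
2734.8995053776 rhodium × 3.725 = 10187.50065753156 zinc
Net change: 10187.50065753156 − 10000 = 187.50065753156 zinc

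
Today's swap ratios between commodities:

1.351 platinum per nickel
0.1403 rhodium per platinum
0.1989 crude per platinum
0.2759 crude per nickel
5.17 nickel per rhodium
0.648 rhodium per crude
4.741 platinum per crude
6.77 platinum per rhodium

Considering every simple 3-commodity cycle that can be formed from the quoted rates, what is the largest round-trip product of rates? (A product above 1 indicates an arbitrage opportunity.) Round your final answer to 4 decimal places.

0.9799

platinum→rhodium→nickel→platinum: 0.1403 × 5.17 × 1.351 = 0.97995
rhodium→nickel→crude→rhodium: 5.17 × 0.2759 × 0.648 = 0.92431
platinum→crude→rhodium→platinum: 0.1989 × 0.648 × 6.77 = 0.87257
Maximum is platinum→rhodium→nickel→platinum at 0.9799; no arbitrage — every cycle loses value.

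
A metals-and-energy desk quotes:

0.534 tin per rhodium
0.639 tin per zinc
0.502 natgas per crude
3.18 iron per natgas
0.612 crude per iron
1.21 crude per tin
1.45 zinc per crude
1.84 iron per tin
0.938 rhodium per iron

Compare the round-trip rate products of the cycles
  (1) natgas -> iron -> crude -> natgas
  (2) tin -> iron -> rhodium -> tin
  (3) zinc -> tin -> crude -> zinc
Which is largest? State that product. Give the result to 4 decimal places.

1.1211

(1) 3.18 × 0.612 × 0.502 = 0.97697
(2) 1.84 × 0.938 × 0.534 = 0.92164
(3) 0.639 × 1.21 × 1.45 = 1.12113
Highest is cycle (3) at 1.1211 (>1, arbitrage).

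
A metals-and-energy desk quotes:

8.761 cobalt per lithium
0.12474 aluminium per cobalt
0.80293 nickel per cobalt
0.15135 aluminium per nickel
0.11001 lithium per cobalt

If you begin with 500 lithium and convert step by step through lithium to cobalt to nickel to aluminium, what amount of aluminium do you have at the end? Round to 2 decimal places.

532.33

500 lithium × 8.761 = 4380.5 cobalt
4380.5 cobalt × 0.80293 = 3517.234865 nickel
3517.234865 nickel × 0.15135 = 532.33349681775 aluminium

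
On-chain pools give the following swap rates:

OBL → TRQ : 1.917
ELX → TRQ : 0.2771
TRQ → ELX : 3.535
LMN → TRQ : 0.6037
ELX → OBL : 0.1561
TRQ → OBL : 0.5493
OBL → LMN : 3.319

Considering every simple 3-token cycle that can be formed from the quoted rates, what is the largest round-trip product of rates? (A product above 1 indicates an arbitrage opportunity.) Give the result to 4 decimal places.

OBL→LMN→TRQ→OBL: 3.319 × 0.6037 × 0.5493 = 1.10062
OBL→TRQ→ELX→OBL: 1.917 × 3.535 × 0.1561 = 1.05783
Maximum is OBL→LMN→TRQ→OBL at 1.1006; arbitrage exists.

1.1006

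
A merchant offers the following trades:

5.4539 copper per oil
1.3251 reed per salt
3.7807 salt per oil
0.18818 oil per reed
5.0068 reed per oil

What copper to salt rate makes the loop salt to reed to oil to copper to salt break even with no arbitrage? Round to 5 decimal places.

Known legs of the cycle: 1.3251 × 0.18818 × 5.4539 = 1.3599698766402
For no arbitrage the full-cycle product must be 1, so the missing rate is 1 / 1.3599698766402 ≈ 0.7353104.

0.73531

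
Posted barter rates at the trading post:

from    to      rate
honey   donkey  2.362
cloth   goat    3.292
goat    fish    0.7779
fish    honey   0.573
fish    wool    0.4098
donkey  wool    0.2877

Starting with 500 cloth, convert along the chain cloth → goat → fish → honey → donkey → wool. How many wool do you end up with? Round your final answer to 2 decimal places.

500 cloth × 3.292 = 1646 goat
1646 goat × 0.7779 = 1280.4234 fish
1280.4234 fish × 0.573 = 733.6826082 honey
733.6826082 honey × 2.362 = 1732.9583205684 donkey
1732.9583205684 donkey × 0.2877 = 498.57210882752868 wool

498.57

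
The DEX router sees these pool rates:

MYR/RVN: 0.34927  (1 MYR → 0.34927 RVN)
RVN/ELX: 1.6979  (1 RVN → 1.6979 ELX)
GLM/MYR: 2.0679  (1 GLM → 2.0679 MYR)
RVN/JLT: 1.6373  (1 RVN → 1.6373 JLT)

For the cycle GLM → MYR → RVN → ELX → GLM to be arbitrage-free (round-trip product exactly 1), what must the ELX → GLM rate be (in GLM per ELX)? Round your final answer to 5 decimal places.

0.81545

Known legs of the cycle: 2.0679 × 0.34927 × 1.6979 = 1.2263174996907
For no arbitrage the full-cycle product must be 1, so the missing rate is 1 / 1.2263174996907 ≈ 0.8154495.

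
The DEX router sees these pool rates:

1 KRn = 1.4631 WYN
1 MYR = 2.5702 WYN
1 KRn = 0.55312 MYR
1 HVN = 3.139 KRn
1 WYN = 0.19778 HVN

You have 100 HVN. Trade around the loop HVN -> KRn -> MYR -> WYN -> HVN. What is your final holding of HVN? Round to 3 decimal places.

88.259

100 HVN × 3.139 = 313.9 KRn
313.9 KRn × 0.55312 = 173.624368 MYR
173.624368 MYR × 2.5702 = 446.2493506336 WYN
446.2493506336 WYN × 0.19778 = 88.259196568313408 HVN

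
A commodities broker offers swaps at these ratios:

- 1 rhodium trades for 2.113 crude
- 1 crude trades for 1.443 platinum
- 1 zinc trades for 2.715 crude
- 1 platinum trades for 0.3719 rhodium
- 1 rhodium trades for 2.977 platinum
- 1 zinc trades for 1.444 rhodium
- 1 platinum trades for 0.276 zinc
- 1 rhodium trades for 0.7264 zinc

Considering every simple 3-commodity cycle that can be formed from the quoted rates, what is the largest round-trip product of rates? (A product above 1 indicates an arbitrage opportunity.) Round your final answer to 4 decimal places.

1.1865

rhodium→platinum→zinc→rhodium: 2.977 × 0.276 × 1.444 = 1.18647
crude→platinum→rhodium→crude: 1.443 × 0.3719 × 2.113 = 1.13395
crude→platinum→zinc→crude: 1.443 × 0.276 × 2.715 = 1.08130
Maximum is rhodium→platinum→zinc→rhodium at 1.1865; arbitrage exists.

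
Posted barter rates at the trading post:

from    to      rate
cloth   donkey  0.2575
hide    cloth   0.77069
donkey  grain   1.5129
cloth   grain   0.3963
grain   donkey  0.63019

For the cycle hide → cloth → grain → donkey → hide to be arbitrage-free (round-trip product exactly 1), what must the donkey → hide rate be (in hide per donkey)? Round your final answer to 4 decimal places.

5.1955

Known legs of the cycle: 0.77069 × 0.3963 × 0.63019 = 0.19247543225493
For no arbitrage the full-cycle product must be 1, so the missing rate is 1 / 0.19247543225493 ≈ 5.195468.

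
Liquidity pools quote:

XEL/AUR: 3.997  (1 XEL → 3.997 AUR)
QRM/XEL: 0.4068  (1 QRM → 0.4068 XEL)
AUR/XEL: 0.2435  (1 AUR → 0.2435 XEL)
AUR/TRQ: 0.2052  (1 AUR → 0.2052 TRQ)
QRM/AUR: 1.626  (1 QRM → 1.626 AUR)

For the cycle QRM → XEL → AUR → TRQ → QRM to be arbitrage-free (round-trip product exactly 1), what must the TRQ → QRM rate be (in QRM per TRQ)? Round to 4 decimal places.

2.9971

Known legs of the cycle: 0.4068 × 3.997 × 0.2052 = 0.33365101392
For no arbitrage the full-cycle product must be 1, so the missing rate is 1 / 0.33365101392 ≈ 2.997144.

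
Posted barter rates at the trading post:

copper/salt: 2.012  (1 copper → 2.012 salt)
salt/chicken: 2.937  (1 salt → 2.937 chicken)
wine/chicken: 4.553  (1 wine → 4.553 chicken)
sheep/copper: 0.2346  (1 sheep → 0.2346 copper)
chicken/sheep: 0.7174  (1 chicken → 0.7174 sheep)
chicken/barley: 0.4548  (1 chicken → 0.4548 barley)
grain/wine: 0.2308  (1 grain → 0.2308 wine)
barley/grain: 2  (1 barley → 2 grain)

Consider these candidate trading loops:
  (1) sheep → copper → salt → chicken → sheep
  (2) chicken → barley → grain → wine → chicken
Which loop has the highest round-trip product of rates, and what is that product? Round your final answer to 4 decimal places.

0.9945

(1) 0.2346 × 2.012 × 2.937 × 0.7174 = 0.99454
(2) 0.4548 × 2 × 0.2308 × 4.553 = 0.95584
Highest is cycle (1) at 0.9945 (≤1, no arbitrage).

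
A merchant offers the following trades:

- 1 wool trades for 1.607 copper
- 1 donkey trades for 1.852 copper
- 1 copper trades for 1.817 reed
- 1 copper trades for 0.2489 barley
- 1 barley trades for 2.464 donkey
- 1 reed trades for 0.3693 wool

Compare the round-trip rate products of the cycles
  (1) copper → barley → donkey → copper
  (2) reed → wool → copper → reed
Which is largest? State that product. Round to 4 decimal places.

1.1358

(1) 0.2489 × 2.464 × 1.852 = 1.13581
(2) 0.3693 × 1.607 × 1.817 = 1.07833
Highest is cycle (1) at 1.1358 (>1, arbitrage).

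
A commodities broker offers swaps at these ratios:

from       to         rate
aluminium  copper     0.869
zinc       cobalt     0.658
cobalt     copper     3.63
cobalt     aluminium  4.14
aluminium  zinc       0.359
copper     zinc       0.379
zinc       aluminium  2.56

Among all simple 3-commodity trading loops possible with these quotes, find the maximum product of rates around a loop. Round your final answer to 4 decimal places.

aluminium→zinc→cobalt→aluminium: 0.359 × 0.658 × 4.14 = 0.97796
cobalt→copper→zinc→cobalt: 3.63 × 0.379 × 0.658 = 0.90526
aluminium→copper→zinc→aluminium: 0.869 × 0.379 × 2.56 = 0.84314
Maximum is aluminium→zinc→cobalt→aluminium at 0.9780; no arbitrage — every cycle loses value.

0.9780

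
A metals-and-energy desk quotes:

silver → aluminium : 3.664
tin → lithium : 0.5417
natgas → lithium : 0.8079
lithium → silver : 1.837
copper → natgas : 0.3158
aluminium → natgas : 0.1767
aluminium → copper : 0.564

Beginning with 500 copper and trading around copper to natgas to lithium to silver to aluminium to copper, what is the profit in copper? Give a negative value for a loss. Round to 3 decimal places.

500 copper × 0.3158 = 157.9 natgas
157.9 natgas × 0.8079 = 127.56741 lithium
127.56741 lithium × 1.837 = 234.34133217 silver
234.34133217 silver × 3.664 = 858.62664107088 aluminium
858.62664107088 aluminium × 0.564 = 484.26542556397632 copper
Net change: 484.26542556397632 − 500 = -15.73457443602368 copper

-15.735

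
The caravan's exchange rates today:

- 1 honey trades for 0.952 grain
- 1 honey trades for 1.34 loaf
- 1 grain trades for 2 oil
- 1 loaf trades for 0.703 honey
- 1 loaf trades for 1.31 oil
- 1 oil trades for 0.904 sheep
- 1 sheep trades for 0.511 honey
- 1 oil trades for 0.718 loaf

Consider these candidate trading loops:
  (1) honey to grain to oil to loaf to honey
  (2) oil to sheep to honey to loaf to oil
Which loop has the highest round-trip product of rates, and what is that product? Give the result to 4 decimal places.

(1) 0.952 × 2 × 0.718 × 0.703 = 0.96105
(2) 0.904 × 0.511 × 1.34 × 1.31 = 0.81090
Highest is cycle (1) at 0.9611 (≤1, no arbitrage).

0.9611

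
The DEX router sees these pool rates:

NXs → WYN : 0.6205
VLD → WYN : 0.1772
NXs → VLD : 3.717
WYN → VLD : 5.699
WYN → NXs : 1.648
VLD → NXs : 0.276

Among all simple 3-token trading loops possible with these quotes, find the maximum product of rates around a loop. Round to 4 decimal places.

NXs→VLD→WYN→NXs: 3.717 × 0.1772 × 1.648 = 1.08546
NXs→WYN→VLD→NXs: 0.6205 × 5.699 × 0.276 = 0.97600
Maximum is NXs→VLD→WYN→NXs at 1.0855; arbitrage exists.

1.0855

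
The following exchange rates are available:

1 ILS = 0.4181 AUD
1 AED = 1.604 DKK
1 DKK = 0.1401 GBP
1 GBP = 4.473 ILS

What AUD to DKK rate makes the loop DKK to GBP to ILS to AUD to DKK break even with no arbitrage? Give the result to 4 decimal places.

Known legs of the cycle: 0.1401 × 4.473 × 0.4181 = 0.26200959813
For no arbitrage the full-cycle product must be 1, so the missing rate is 1 / 0.26200959813 ≈ 3.816654.

3.8167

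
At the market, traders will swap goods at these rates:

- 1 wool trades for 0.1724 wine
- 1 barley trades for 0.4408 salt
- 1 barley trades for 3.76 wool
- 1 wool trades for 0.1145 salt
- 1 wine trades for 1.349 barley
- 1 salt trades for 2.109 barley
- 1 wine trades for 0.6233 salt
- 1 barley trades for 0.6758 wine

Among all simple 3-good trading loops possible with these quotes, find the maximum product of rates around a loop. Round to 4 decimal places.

0.9080

salt→barley→wool→salt: 2.109 × 3.76 × 0.1145 = 0.90797
salt→barley→wine→salt: 2.109 × 0.6758 × 0.6233 = 0.88837
wine→barley→wool→wine: 1.349 × 3.76 × 0.1724 = 0.87445
Maximum is salt→barley→wool→salt at 0.9080; no arbitrage — every cycle loses value.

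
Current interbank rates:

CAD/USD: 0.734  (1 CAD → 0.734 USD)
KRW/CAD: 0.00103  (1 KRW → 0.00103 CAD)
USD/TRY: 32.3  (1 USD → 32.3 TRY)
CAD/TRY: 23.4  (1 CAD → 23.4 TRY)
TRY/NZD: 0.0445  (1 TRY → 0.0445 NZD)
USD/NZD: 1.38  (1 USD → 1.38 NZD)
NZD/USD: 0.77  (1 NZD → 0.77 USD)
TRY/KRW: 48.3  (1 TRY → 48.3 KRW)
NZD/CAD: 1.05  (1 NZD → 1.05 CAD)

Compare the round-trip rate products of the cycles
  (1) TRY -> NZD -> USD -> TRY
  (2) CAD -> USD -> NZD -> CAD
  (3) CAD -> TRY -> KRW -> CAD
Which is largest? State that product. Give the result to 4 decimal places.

1.1641

(1) 0.0445 × 0.77 × 32.3 = 1.10676
(2) 0.734 × 1.38 × 1.05 = 1.06357
(3) 23.4 × 48.3 × 0.00103 = 1.16413
Highest is cycle (3) at 1.1641 (>1, arbitrage).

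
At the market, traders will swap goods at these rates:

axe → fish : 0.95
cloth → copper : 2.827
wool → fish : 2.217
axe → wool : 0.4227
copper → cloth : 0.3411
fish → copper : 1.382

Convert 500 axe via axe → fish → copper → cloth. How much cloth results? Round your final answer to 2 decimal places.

500 axe × 0.95 = 475 fish
475 fish × 1.382 = 656.45 copper
656.45 copper × 0.3411 = 223.915095 cloth

223.92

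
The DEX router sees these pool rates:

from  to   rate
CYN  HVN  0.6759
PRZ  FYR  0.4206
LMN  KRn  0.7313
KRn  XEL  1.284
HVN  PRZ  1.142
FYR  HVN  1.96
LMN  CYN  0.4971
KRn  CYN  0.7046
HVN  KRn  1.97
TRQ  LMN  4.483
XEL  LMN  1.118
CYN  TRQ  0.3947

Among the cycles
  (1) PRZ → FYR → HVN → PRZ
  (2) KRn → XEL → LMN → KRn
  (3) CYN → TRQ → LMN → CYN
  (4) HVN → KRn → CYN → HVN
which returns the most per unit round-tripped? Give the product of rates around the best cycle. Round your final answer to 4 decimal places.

1.0498

(1) 0.4206 × 1.96 × 1.142 = 0.94144
(2) 1.284 × 1.118 × 0.7313 = 1.04979
(3) 0.3947 × 4.483 × 0.4971 = 0.87959
(4) 1.97 × 0.7046 × 0.6759 = 0.93819
Highest is cycle (2) at 1.0498 (>1, arbitrage).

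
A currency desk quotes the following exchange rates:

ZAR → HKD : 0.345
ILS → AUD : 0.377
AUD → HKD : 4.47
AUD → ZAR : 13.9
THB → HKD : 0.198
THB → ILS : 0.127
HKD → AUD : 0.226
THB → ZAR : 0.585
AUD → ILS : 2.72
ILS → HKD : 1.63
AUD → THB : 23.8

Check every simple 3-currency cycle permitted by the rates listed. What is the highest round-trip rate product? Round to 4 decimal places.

AUD→THB→ILS→AUD: 23.8 × 0.127 × 0.377 = 1.13952
AUD→ZAR→HKD→AUD: 13.9 × 0.345 × 0.226 = 1.08378
AUD→THB→HKD→AUD: 23.8 × 0.198 × 0.226 = 1.06500
AUD→ILS→HKD→AUD: 2.72 × 1.63 × 0.226 = 1.00199
Maximum is AUD→THB→ILS→AUD at 1.1395; arbitrage exists.

1.1395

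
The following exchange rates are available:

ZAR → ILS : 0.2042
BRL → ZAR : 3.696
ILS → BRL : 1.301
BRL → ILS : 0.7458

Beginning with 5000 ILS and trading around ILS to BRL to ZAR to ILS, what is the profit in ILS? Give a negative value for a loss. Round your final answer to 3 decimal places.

-90.526

5000 ILS × 1.301 = 6505 BRL
6505 BRL × 3.696 = 24042.48 ZAR
24042.48 ZAR × 0.2042 = 4909.474416 ILS
Net change: 4909.474416 − 5000 = -90.525584 ILS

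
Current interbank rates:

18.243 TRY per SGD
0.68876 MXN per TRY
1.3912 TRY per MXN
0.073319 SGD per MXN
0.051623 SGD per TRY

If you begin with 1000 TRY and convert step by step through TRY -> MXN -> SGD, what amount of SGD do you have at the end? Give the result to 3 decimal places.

50.499

1000 TRY × 0.68876 = 688.76 MXN
688.76 MXN × 0.073319 = 50.49919444 SGD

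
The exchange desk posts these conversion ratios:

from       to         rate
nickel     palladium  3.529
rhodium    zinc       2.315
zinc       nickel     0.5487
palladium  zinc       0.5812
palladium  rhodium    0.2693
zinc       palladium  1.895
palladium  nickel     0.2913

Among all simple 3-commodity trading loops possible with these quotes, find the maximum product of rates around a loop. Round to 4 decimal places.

1.1814

palladium→rhodium→zinc→palladium: 0.2693 × 2.315 × 1.895 = 1.18140
palladium→zinc→nickel→palladium: 0.5812 × 0.5487 × 3.529 = 1.12541
Maximum is palladium→rhodium→zinc→palladium at 1.1814; arbitrage exists.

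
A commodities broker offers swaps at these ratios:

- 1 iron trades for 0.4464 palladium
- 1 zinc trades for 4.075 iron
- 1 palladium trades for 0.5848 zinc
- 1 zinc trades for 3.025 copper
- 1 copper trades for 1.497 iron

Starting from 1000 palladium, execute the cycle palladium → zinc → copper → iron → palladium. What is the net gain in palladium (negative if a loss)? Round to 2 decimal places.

1000 palladium × 0.5848 = 584.8 zinc
584.8 zinc × 3.025 = 1769.02 copper
1769.02 copper × 1.497 = 2648.22294 iron
2648.22294 iron × 0.4464 = 1182.166720416 palladium
Net change: 1182.166720416 − 1000 = 182.166720416 palladium

182.17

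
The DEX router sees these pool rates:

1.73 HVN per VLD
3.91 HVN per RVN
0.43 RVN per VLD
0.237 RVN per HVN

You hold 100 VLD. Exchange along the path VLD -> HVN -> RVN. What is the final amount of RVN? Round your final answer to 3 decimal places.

100 VLD × 1.73 = 173 HVN
173 HVN × 0.237 = 41.001 RVN

41.001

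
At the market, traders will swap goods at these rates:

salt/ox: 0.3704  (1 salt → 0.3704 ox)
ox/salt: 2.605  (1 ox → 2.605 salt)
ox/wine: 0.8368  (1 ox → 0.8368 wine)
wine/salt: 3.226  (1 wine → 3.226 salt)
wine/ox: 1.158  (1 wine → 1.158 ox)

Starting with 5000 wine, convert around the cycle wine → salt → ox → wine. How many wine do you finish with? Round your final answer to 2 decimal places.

4999.51

5000 wine × 3.226 = 16130 salt
16130 salt × 0.3704 = 5974.552 ox
5974.552 ox × 0.8368 = 4999.5051136 wine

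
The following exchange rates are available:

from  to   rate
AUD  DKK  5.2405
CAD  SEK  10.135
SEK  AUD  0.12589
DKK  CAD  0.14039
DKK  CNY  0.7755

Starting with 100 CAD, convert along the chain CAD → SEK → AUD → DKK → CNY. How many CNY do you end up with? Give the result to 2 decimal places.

518.52

100 CAD × 10.135 = 1013.5 SEK
1013.5 SEK × 0.12589 = 127.589515 AUD
127.589515 AUD × 5.2405 = 668.6328533575 DKK
668.6328533575 DKK × 0.7755 = 518.52477777874125 CNY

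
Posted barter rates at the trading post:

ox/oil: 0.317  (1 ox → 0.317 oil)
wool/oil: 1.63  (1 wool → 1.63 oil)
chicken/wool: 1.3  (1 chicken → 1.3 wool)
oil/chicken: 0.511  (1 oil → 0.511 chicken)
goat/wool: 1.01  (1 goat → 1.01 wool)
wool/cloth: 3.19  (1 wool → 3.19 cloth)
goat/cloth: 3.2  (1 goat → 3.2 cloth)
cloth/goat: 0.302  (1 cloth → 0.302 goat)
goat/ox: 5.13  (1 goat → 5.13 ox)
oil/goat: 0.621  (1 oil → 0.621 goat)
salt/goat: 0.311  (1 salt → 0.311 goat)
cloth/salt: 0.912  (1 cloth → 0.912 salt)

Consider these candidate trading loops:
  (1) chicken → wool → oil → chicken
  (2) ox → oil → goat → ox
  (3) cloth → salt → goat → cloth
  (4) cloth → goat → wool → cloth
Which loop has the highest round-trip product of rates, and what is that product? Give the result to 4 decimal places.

1.0828

(1) 1.3 × 1.63 × 0.511 = 1.08281
(2) 0.317 × 0.621 × 5.13 = 1.00988
(3) 0.912 × 0.311 × 3.2 = 0.90762
(4) 0.302 × 1.01 × 3.19 = 0.97301
Highest is cycle (1) at 1.0828 (>1, arbitrage).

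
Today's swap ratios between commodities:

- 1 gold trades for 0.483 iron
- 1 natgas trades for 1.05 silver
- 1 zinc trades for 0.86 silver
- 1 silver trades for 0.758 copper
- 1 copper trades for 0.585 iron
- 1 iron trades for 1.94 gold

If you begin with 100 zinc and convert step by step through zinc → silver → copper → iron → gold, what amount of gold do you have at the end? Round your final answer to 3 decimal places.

73.982

100 zinc × 0.86 = 86 silver
86 silver × 0.758 = 65.188 copper
65.188 copper × 0.585 = 38.13498 iron
38.13498 iron × 1.94 = 73.9818612 gold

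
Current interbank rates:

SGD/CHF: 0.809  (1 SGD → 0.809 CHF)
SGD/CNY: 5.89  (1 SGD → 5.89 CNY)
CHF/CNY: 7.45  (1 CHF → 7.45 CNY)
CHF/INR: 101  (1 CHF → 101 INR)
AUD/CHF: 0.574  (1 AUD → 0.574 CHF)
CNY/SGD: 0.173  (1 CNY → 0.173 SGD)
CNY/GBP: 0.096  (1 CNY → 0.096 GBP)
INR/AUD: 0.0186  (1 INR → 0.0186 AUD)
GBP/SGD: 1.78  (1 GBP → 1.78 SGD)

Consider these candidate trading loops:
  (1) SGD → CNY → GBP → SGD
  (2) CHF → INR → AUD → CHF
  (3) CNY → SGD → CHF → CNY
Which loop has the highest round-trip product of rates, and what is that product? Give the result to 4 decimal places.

(1) 5.89 × 0.096 × 1.78 = 1.00648
(2) 101 × 0.0186 × 0.574 = 1.07832
(3) 0.173 × 0.809 × 7.45 = 1.04268
Highest is cycle (2) at 1.0783 (>1, arbitrage).

1.0783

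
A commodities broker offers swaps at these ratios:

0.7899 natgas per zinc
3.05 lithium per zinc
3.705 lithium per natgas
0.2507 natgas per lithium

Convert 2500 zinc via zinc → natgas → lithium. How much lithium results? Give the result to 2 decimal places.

2500 zinc × 0.7899 = 1974.75 natgas
1974.75 natgas × 3.705 = 7316.44875 lithium

7316.45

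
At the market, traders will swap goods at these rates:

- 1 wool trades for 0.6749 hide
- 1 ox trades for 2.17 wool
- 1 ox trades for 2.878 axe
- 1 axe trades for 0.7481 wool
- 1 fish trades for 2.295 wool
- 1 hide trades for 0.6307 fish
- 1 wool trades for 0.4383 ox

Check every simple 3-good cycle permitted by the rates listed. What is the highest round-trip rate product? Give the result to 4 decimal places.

0.9769

hide→fish→wool→hide: 0.6307 × 2.295 × 0.6749 = 0.97689
wool→ox→axe→wool: 0.4383 × 2.878 × 0.7481 = 0.94367
Maximum is hide→fish→wool→hide at 0.9769; no arbitrage — every cycle loses value.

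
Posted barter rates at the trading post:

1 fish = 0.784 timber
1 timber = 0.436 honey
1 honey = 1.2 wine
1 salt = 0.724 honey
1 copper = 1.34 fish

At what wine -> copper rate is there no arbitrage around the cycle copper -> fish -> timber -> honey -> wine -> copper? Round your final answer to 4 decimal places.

Known legs of the cycle: 1.34 × 0.784 × 0.436 × 1.2 = 0.549652992
For no arbitrage the full-cycle product must be 1, so the missing rate is 1 / 0.549652992 ≈ 1.819330.

1.8193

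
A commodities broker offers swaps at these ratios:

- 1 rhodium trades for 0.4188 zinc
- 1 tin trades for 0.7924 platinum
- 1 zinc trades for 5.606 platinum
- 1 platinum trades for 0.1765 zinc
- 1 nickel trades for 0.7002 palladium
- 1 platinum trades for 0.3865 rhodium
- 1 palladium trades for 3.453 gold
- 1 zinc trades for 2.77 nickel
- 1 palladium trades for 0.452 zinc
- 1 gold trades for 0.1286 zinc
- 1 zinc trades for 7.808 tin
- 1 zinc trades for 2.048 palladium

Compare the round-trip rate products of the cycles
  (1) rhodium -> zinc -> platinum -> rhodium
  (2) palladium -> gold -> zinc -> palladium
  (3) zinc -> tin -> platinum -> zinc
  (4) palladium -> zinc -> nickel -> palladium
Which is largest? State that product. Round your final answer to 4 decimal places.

(1) 0.4188 × 5.606 × 0.3865 = 0.90742
(2) 3.453 × 0.1286 × 2.048 = 0.90943
(3) 7.808 × 0.7924 × 0.1765 = 1.09202
(4) 0.452 × 2.77 × 0.7002 = 0.87668
Highest is cycle (3) at 1.0920 (>1, arbitrage).

1.0920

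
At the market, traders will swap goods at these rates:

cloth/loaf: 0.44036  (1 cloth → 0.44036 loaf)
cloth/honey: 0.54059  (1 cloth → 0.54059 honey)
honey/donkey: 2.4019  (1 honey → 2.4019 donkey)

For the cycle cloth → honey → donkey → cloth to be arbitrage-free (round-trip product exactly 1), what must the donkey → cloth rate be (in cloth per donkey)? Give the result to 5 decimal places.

0.77015

Known legs of the cycle: 0.54059 × 2.4019 = 1.298443121
For no arbitrage the full-cycle product must be 1, so the missing rate is 1 / 1.298443121 ≈ 0.7701531.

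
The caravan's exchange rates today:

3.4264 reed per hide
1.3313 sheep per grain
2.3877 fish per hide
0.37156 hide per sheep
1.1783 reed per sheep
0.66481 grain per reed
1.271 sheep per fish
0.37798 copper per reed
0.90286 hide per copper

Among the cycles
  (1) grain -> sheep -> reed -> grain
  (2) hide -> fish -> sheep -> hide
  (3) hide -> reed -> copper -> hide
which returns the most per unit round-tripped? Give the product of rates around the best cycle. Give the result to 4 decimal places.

1.1693

(1) 1.3313 × 1.1783 × 0.66481 = 1.04287
(2) 2.3877 × 1.271 × 0.37156 = 1.12760
(3) 3.4264 × 0.37798 × 0.90286 = 1.16930
Highest is cycle (3) at 1.1693 (>1, arbitrage).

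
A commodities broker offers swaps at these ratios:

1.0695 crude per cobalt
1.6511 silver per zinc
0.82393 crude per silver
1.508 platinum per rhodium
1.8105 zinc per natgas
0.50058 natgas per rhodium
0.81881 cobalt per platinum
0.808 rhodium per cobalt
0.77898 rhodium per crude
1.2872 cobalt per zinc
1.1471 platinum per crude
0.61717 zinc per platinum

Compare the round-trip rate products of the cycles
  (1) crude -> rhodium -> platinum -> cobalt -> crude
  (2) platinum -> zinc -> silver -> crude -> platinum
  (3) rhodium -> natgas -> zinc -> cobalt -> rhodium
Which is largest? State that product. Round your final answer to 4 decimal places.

1.0287

(1) 0.77898 × 1.508 × 0.81881 × 1.0695 = 1.02871
(2) 0.61717 × 1.6511 × 0.82393 × 1.1471 = 0.96310
(3) 0.50058 × 1.8105 × 1.2872 × 0.808 = 0.94260
Highest is cycle (1) at 1.0287 (>1, arbitrage).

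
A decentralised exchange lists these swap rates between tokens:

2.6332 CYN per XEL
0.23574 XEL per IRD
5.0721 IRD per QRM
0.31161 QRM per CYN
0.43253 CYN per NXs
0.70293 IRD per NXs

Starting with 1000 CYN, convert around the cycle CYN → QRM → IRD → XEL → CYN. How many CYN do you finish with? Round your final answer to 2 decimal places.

981.11

1000 CYN × 0.31161 = 311.61 QRM
311.61 QRM × 5.0721 = 1580.517081 IRD
1580.517081 IRD × 0.23574 = 372.59109667494 XEL
372.59109667494 XEL × 2.6332 = 981.106875764452008 CYN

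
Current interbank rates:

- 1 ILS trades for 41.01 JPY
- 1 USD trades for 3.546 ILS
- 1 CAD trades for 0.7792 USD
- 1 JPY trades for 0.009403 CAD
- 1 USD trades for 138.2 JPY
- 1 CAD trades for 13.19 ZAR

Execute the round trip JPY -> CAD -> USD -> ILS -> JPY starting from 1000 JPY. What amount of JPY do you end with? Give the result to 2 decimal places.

1000 JPY × 0.009403 = 9.403 CAD
9.403 CAD × 0.7792 = 7.3268176 USD
7.3268176 USD × 3.546 = 25.9808952096 ILS
25.9808952096 ILS × 41.01 = 1065.476512545696 JPY

1065.48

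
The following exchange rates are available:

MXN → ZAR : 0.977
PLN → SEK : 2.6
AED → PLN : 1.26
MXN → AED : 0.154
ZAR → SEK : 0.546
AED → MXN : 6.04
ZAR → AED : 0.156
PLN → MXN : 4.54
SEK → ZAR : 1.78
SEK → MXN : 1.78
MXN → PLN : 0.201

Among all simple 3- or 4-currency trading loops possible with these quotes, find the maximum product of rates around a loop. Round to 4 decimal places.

0.9495

SEK→MXN→ZAR→SEK: 1.78 × 0.977 × 0.546 = 0.94953
SEK→MXN→PLN→SEK: 1.78 × 0.201 × 2.6 = 0.93023
AED→MXN→ZAR→AED: 6.04 × 0.977 × 0.156 = 0.92057
AED→PLN→SEK→ZAR→AED: 1.26 × 2.6 × 1.78 × 0.156 = 0.90968
AED→PLN→SEK→MXN→AED: 1.26 × 2.6 × 1.78 × 0.154 = 0.89802
AED→PLN→MXN→AED: 1.26 × 4.54 × 0.154 = 0.88094
AED→PLN→MXN→ZAR→AED: 1.26 × 4.54 × 0.977 × 0.156 = 0.87186
Maximum is SEK→MXN→ZAR→SEK at 0.9495; no arbitrage — every cycle loses value.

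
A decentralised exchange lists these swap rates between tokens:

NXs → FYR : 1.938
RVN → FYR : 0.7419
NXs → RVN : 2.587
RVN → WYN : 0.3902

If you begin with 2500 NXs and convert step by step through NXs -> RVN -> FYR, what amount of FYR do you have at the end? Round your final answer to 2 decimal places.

4798.24

2500 NXs × 2.587 = 6467.5 RVN
6467.5 RVN × 0.7419 = 4798.23825 FYR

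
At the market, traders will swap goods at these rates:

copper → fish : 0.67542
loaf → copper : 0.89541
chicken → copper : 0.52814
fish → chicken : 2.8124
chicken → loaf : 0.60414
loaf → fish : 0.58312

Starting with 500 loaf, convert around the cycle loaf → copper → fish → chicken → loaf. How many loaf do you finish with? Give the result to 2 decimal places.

500 loaf × 0.89541 = 447.705 copper
447.705 copper × 0.67542 = 302.3889111 fish
302.3889111 fish × 2.8124 = 850.43857357764 chicken
850.43857357764 chicken × 0.60414 = 513.7839598411954296 loaf

513.78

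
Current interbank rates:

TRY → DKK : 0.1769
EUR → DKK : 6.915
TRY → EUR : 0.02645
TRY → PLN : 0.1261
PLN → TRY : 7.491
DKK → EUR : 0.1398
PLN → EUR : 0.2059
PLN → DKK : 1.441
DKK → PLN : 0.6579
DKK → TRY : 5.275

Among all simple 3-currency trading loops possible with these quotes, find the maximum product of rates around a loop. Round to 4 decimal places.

EUR→DKK→TRY→EUR: 6.915 × 5.275 × 0.02645 = 0.96481
TRY→PLN→DKK→TRY: 0.1261 × 1.441 × 5.275 = 0.95852
EUR→DKK→PLN→EUR: 6.915 × 0.6579 × 0.2059 = 0.93672
TRY→DKK→PLN→TRY: 0.1769 × 0.6579 × 7.491 = 0.87182
Maximum is EUR→DKK→TRY→EUR at 0.9648; no arbitrage — every cycle loses value.

0.9648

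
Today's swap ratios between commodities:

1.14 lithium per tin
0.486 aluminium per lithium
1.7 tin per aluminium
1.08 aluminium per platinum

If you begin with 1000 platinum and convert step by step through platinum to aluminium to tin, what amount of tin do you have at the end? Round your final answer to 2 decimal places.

1836.00

1000 platinum × 1.08 = 1080 aluminium
1080 aluminium × 1.7 = 1836 tin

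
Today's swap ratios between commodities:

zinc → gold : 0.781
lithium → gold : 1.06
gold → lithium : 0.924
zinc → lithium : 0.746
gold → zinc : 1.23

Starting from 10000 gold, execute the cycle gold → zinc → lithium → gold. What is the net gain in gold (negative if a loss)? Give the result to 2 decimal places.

-273.65

10000 gold × 1.23 = 12300 zinc
12300 zinc × 0.746 = 9175.8 lithium
9175.8 lithium × 1.06 = 9726.348 gold
Net change: 9726.348 − 10000 = -273.652 gold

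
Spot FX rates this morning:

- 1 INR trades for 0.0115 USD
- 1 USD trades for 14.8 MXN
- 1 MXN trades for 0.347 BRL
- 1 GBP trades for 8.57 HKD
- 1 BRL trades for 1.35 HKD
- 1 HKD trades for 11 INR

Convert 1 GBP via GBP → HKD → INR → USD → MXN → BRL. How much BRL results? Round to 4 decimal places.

1 GBP × 8.57 = 8.57 HKD
8.57 HKD × 11 = 94.27 INR
94.27 INR × 0.0115 = 1.084105 USD
1.084105 USD × 14.8 = 16.044754 MXN
16.044754 MXN × 0.347 = 5.567529638 BRL

5.5675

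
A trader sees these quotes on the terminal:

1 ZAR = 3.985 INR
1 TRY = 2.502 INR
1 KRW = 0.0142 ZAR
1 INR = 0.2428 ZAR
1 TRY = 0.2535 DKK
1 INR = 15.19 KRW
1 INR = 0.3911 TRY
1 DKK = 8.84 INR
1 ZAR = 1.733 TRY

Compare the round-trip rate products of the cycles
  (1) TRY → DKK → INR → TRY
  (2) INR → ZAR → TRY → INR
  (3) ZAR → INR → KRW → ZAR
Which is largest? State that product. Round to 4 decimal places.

1.0528

(1) 0.2535 × 8.84 × 0.3911 = 0.87643
(2) 0.2428 × 1.733 × 2.502 = 1.05277
(3) 3.985 × 15.19 × 0.0142 = 0.85956
Highest is cycle (2) at 1.0528 (>1, arbitrage).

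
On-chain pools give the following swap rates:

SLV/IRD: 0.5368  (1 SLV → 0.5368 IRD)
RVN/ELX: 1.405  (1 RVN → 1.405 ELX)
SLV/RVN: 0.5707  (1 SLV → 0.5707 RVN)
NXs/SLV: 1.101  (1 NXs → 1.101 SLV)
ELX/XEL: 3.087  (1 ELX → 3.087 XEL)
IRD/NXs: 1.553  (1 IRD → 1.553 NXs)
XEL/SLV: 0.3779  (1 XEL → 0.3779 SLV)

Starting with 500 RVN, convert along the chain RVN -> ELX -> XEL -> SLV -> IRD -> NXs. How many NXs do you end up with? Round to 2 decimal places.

683.19

500 RVN × 1.405 = 702.5 ELX
702.5 ELX × 3.087 = 2168.6175 XEL
2168.6175 XEL × 0.3779 = 819.52055325 SLV
819.52055325 SLV × 0.5368 = 439.9186329846 IRD
439.9186329846 IRD × 1.553 = 683.1936370250838 NXs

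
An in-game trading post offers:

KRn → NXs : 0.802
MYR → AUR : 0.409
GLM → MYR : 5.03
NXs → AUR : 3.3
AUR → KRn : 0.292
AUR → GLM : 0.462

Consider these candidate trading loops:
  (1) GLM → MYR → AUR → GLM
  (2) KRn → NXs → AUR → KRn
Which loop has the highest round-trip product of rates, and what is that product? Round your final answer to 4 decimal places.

(1) 5.03 × 0.409 × 0.462 = 0.95046
(2) 0.802 × 3.3 × 0.292 = 0.77281
Highest is cycle (1) at 0.9505 (≤1, no arbitrage).

0.9505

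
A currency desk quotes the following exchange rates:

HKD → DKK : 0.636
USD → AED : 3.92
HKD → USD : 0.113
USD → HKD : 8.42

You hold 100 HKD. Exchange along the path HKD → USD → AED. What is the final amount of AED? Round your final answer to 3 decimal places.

100 HKD × 0.113 = 11.3 USD
11.3 USD × 3.92 = 44.296 AED

44.296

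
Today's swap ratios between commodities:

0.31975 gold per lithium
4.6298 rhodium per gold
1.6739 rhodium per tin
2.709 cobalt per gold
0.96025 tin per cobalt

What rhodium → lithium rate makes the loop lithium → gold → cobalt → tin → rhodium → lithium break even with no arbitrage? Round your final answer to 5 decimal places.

0.71824

Known legs of the cycle: 0.31975 × 2.709 × 0.96025 × 1.6739 = 1.39230179609180625
For no arbitrage the full-cycle product must be 1, so the missing rate is 1 / 1.39230179609180625 ≈ 0.7182351.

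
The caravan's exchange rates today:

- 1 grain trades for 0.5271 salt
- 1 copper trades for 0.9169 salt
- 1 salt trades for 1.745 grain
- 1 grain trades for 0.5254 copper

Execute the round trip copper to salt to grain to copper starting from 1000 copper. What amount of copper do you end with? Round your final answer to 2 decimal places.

840.64

1000 copper × 0.9169 = 916.9 salt
916.9 salt × 1.745 = 1599.9905 grain
1599.9905 grain × 0.5254 = 840.6350087 copper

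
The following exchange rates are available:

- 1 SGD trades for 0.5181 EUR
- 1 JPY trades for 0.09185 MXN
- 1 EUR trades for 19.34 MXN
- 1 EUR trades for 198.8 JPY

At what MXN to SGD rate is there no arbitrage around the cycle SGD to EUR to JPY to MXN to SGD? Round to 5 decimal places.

Known legs of the cycle: 0.5181 × 198.8 × 0.09185 = 9.460392018
For no arbitrage the full-cycle product must be 1, so the missing rate is 1 / 9.460392018 ≈ 0.1057039.

0.10570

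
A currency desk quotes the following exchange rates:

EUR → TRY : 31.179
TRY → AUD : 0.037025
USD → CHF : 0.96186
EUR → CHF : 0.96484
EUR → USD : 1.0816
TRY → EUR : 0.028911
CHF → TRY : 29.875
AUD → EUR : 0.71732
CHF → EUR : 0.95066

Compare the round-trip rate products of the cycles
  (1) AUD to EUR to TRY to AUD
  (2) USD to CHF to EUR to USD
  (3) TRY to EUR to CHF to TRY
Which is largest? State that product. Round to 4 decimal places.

(1) 0.71732 × 31.179 × 0.037025 = 0.82808
(2) 0.96186 × 0.95066 × 1.0816 = 0.98902
(3) 0.028911 × 0.96484 × 29.875 = 0.83335
Highest is cycle (2) at 0.9890 (≤1, no arbitrage).

0.9890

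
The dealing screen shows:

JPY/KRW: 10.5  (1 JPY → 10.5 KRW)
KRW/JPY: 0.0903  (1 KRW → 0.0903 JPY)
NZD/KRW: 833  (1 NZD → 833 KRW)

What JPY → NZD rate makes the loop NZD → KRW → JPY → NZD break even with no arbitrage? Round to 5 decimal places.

0.01329

Known legs of the cycle: 833 × 0.0903 = 75.2199
For no arbitrage the full-cycle product must be 1, so the missing rate is 1 / 75.2199 ≈ 0.0132944.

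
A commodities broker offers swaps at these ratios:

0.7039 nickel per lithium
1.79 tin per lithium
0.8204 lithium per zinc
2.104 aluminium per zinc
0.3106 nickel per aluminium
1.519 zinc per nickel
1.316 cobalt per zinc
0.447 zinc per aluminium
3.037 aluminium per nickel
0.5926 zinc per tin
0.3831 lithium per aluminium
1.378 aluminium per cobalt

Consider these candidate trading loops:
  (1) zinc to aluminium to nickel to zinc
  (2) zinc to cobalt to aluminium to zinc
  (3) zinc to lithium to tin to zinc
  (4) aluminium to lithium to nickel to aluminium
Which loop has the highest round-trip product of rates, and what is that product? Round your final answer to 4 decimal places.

(1) 2.104 × 0.3106 × 1.519 = 0.99267
(2) 1.316 × 1.378 × 0.447 = 0.81061
(3) 0.8204 × 1.79 × 0.5926 = 0.87024
(4) 0.3831 × 0.7039 × 3.037 = 0.81897
Highest is cycle (1) at 0.9927 (≤1, no arbitrage).

0.9927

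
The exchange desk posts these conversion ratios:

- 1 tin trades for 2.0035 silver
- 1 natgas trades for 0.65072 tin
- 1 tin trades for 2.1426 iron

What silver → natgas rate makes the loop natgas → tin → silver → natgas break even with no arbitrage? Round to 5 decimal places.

Known legs of the cycle: 0.65072 × 2.0035 = 1.30371752
For no arbitrage the full-cycle product must be 1, so the missing rate is 1 / 1.30371752 ≈ 0.7670373.

0.76704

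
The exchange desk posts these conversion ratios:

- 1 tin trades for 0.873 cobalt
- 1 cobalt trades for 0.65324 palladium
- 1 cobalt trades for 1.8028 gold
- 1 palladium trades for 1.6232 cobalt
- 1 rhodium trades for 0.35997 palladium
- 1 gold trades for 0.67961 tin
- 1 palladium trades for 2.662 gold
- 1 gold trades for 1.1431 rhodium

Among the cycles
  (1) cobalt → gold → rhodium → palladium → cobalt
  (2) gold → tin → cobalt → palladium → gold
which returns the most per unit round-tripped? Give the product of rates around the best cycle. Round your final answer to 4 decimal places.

(1) 1.8028 × 1.1431 × 0.35997 × 1.6232 = 1.20412
(2) 0.67961 × 0.873 × 0.65324 × 2.662 = 1.03170
Highest is cycle (1) at 1.2041 (>1, arbitrage).

1.2041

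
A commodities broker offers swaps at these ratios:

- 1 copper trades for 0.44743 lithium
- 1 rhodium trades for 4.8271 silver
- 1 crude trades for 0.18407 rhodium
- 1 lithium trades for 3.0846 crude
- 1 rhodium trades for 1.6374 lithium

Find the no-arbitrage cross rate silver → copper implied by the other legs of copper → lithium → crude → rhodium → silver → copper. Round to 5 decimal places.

Known legs of the cycle: 0.44743 × 3.0846 × 0.18407 × 4.8271 = 1.226290213877217666
For no arbitrage the full-cycle product must be 1, so the missing rate is 1 / 1.226290213877217666 ≈ 0.8154677.

0.81547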